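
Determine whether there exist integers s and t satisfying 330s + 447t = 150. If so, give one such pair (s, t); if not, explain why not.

Every value of 330s + 447t is a multiple of gcd(330, 447) = 3; since 3 ∣ 150, solutions exist.
Dividing through by 3 reduces the equation to 110s + 149t = 50.
Dividing repeatedly: 149 = 1·110 + 39, 110 = 2·39 + 32, 39 = 1·32 + 7, 32 = 4·7 + 4, 7 = 1·4 + 3, 4 = 1·3 + 1, 3 = 3·1 + 0.
Unwinding: 1 = 4 − 1·3 = 4 − (7 − 1·4) = −7 + 2·4 = −7 + 2·(32 − 4·7) = 2·32 − 9·7 = 2·32 − 9·(39 − 1·32) = −9·39 + 11·32 = −9·39 + 11·(110 − 2·39) = 11·110 − 31·39 = 11·110 − 31·(149 − 1·110) = −31·149 + 42·110, i.e. 110·42 + 149·(-31) = 1.
Times 50: 110·2100 + 149·(-1550) = 50, so (2100, -1550) solves it.
The general solution is s = 2100 + 149k, t = -1550 − 110k; taking k = -14 gives the smaller pair s = 14, t = -10.
Check: 330·14 + 447·(-10) = 4620 − 4470 = 150. ✓

s = 14, t = -10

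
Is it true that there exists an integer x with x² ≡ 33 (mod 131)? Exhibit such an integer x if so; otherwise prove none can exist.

x = 65 works: 65² = 4225, and 4225 − 33 = 4192 = 32·131.

x = 65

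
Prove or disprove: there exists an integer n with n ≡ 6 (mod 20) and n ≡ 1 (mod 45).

n = 46

Here gcd(20, 45) = 5, and both 6 and 1 leave remainder 1 mod 5, so the system is consistent.
List candidates n ≡ 6 (mod 20): 6, 26, 46. Modulo 45 these are 6, 26, 1; 46 gives 1 as required.
Verify: 46 = 2·20 + 6 and 46 = 1·45 + 1. ✓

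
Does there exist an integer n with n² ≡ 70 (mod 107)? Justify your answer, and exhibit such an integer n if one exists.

Apply Euler's criterion with the prime 107: 70 is a quadratic residue iff 70^53 ≡ 1 (mod 107), and a non-residue iff it is ≡ −1.
Repeated squaring mod 107: 70^2 = 4900 ≡ 85; 70^4 ≡ 85² = 7225 ≡ 56; 70^8 ≡ 56² = 3136 ≡ 33; 70^16 ≡ 33² = 1089 ≡ 19; 70^32 ≡ 19² = 361 ≡ 40.
Since 53 = 32 + 16 + 4 + 1, 70^53 ≡ 40 · 19 · 56 · 70; multiplying out mod 107: 40·19 = 760 ≡ 11, then 11·56 = 616 ≡ 81, then 81·70 = 5670 ≡ 106. Thus 70^53 ≡ 106 ≡ −1 (mod 107).
The value −1 means 70 is a non-residue modulo 107, so n² ≡ 70 (mod 107) is impossible.

No such integer exists.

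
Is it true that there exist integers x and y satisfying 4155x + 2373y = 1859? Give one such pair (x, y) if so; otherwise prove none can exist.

There are no such integers.

Both 4155 and 2373 are divisible by gcd(4155, 2373) = 3, hence so is any combination 4155x + 2373y.
But 1859 is not a multiple of 3 (it leaves remainder 2).
Hence no integers x, y satisfy the equation.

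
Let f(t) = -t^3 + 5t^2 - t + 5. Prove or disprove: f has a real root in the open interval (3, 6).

Yes, f has a root in the interval.

f(3) = 20 and f(6) = -37, which have opposite signs.
As a polynomial, f is continuous on every closed interval.
By the Intermediate Value Theorem f must vanish at some point of (3, 6).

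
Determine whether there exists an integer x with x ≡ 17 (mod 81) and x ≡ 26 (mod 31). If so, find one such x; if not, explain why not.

gcd(81, 31) = 1, so the Chinese Remainder Theorem guarantees exactly one residue class mod 2511 satisfying both.
Any solution of the first congruence is x = 17 + 81t; substituting into the second, 81t ≡ 26 − 17 ≡ 9 (mod 31).
81 ≡ 19 (mod 31), so this reads 19t ≡ 9 (mod 31). Note 19·18 = 342 ≡ 1 (mod 31) (as 342 − 1 = 11·31), so 19⁻¹ ≡ 18.
Multiplying by 18: t ≡ 18·9 = 162 ≡ 7 (mod 31).
Taking t = 7 gives x = 17 + 81·7 = 584.
Indeed 584 ≡ 17 (mod 81) and 584 ≡ 26 (mod 31).

x = 584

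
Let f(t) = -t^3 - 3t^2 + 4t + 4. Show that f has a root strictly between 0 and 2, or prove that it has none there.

Yes, f has a root in the interval.

f(0) = 4 and f(2) = -8, which have opposite signs.
f is continuous everywhere (it is a polynomial), in particular on [0, 2].
By the Intermediate Value Theorem f must vanish at some point of (0, 2).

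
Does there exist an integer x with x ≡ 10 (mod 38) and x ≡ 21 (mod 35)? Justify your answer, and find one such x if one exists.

x = 1036

The moduli 38 and 35 are coprime, so by the Chinese Remainder Theorem a unique solution modulo 1330 exists.
Any solution of the first congruence is x = 10 + 38t; substituting into the second, 38t ≡ 21 − 10 ≡ 11 (mod 35).
38 ≡ 3 (mod 35), so this reads 3t ≡ 11 (mod 35). To invert 3 modulo 35: 35 = 11·3 + 2, 3 = 1·2 + 1, 2 = 2·1 + 0, and unwinding, 1 = 3 − 1·2 = 3 − (35 − 11·3) = −35 + 12·3. Thus 3⁻¹ ≡ 12 (mod 35).
Multiplying by 12: t ≡ 12·11 = 132 ≡ 27 (mod 35).
Taking t = 27 gives x = 10 + 38·27 = 1036.
Check: 1036 mod 38 = 10, 1036 mod 35 = 21. ✓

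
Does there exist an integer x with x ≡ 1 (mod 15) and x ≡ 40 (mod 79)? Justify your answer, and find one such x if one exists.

x = 751

The moduli 15 and 79 are coprime, so by the Chinese Remainder Theorem a unique solution modulo 1185 exists.
Write x = 1 + 15t and require 1 + 15t ≡ 40 (mod 79), i.e. 15t ≡ 39 (mod 79).
Since 15·58 = 870 = 11·79 + 1, the inverse of 15 mod 79 is 58.
Therefore t ≡ 58·39 = 2262 ≡ 50 (mod 79).
With t = 50: x = 1 + 15·50 = 751.
Indeed 751 ≡ 1 (mod 15) and 751 ≡ 40 (mod 79).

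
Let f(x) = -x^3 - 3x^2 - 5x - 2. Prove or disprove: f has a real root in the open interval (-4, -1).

Evaluate at the endpoints: f(-4) = 34, f(-1) = 1 — same sign (positive).
The derivative f'(x) = -3x^2 - 6x - 5 is a quadratic with discriminant (-6)² − 4·(-3)·(-5) = -24 < 0; it never vanishes, so it is always negative (sign of the leading coefficient).
Hence f is strictly decreasing on ℝ, and in particular on [-4, -1]. A strictly monotone function with same-sign endpoint values stays positive on the whole interval, so f has no zero in (-4, -1).

No such root exists.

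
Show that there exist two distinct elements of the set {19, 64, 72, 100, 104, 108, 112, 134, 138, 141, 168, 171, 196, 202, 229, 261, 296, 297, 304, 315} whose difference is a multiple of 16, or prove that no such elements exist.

64 mod 16 = 0 and 112 mod 16 = 0, so 112 − 64 = 48 = 3·16.

The pair (64, 112) works.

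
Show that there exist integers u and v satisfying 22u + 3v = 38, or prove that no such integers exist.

22 and 3 are coprime, so 22u + 3v ranges over all of ℤ.
Euclidean algorithm: 22 = 7·3 + 1, 3 = 3·1 + 0.
Back-substituting, 1 = 22 − 7·3; that is, 22·1 + 3·(-7) = 1.
Times 38: 22·38 + 3·(-266) = 38, so (38, -266) solves it.
Shifting by a multiple of (3, −22) keeps it a solution: u = 38 − 12·3 = 2, v = -266 + 12·22 = -2.
Indeed 22·2 + 3·(-2) = 44 − 6 = 38.

u = 2, v = -2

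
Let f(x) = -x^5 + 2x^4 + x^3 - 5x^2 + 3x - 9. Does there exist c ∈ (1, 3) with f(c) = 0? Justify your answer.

f(1) = -9 and f(3) = -99, both negative, so a sign-change argument is unavailable; we show f keeps this sign on the whole interval.
Substitute x = 1 + u, where 0 < u < 2 on the interval. Expanding, f(1 + u) = -u^5 - 3u^4 - u^3 - u - 9.
All 5 nonzero coefficients of this polynomial in u are negative; hence for u > 0 the value is a sum of negative terms (the constant -9 among them).
So f is strictly negative on (1, 3); no root exists in the interval.

No.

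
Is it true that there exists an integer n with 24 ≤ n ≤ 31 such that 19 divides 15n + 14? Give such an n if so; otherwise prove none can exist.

There is no such integer n in that range.

At n = 24, 15·24 + 14 = 374 ≡ 13 (mod 19), and each step in n adds 15, giving residues 13, 9, 5, 1, 16, 12, 8, 4 for n = 24, 25, …, 31.
None is 0, so 19 never divides 15n + 14 on this range.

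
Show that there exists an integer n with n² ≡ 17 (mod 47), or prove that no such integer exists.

n = 8

Take n = 8. Then 8² = 64 = 1·47 + 17, so 8² ≡ 17 (mod 47).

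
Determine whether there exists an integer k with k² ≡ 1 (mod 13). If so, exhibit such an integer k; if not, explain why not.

k = 1

Take k = 1. Then 1² = 1, and since 0 ≤ 1 < 13 this is already reduced: 1² ≡ 1 (mod 13).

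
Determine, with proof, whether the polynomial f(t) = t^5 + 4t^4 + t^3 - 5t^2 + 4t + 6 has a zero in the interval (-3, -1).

f(-3) = 3 and f(-1) = -1, which have opposite signs.
As a polynomial, f is continuous on every closed interval.
By the Intermediate Value Theorem, f takes the value 0 somewhere in the open interval.

Such a root exists.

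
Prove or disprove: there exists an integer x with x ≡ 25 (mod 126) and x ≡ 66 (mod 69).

No such integer exists.

Reduce both congruences modulo 3, which divides 126 and 69: they say x ≡ 25 (mod 3) and x ≡ 66 (mod 3).
These are incompatible: 25 − 66 = -41 is not divisible by 3.
So no integer satisfies both congruences.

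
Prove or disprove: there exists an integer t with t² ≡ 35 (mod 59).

t = 34 works: 34² = 1156, and 1156 − 35 = 1121 = 19·59.

t = 34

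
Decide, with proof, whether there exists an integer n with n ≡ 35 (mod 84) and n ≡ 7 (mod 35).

n = 287

gcd(84, 35) = 7. A simultaneous solution exists iff 35 ≡ 7 (mod 7); here 35 mod 7 = 0 = 7 mod 7, so it does.
List candidates n ≡ 35 (mod 84): 35, 119, 203, 287. Modulo 35 these are 0, 14, 28, 7; 287 gives 7 as required.
Verify: 287 = 3·84 + 35 and 287 = 8·35 + 7. ✓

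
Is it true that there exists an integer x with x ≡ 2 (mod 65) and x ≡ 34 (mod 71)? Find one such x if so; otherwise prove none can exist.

Since 65 and 71 share no common factor, CRT says the pair of congruences has a solution (unique mod 4615).
Write x = 2 + 65t and require 2 + 65t ≡ 34 (mod 71), i.e. 65t ≡ 32 (mod 71).
Invert 65 mod 71 by the Euclidean algorithm: 71 = 1·65 + 6, 65 = 10·6 + 5, 6 = 1·5 + 1, 5 = 5·1 + 0; back-substituting, 1 = 6 − 1·5 = 6 − (65 − 10·6) = −65 + 11·6 = −65 + 11·(71 − 1·65) = 11·71 − 12·65. Hence 65·(-12) ≡ 1, so 65⁻¹ ≡ -12 ≡ 59 (mod 71).
Therefore t ≡ 59·32 = 1888 ≡ 42 (mod 71).
Taking t = 42 gives x = 2 + 65·42 = 2732.
Verify: 2732 = 42·65 + 2 and 2732 = 38·71 + 34. ✓

x = 2732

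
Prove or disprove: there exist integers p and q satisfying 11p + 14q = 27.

p = 5, q = -2

11 and 14 are coprime, so 11p + 14q ranges over all of ℤ.
Run the Euclidean algorithm on 14 and 11: 14 = 1·11 + 3, 11 = 3·3 + 2, 3 = 1·2 + 1, 2 = 2·1 + 0.
Unwinding: 1 = 3 − 1·2 = 3 − (11 − 3·3) = −11 + 4·3 = −11 + 4·(14 − 1·11) = 4·14 − 5·11, i.e. 11·(-5) + 14·4 = 1.
Multiplying through by 27: p = (-5)·27 = -135, q = 4·27 = 108 is a solution.
Adding 10·14 to p and subtracting 10·11 from q gives the tidier solution (5, -2).
Indeed 11·5 + 14·(-2) = 55 − 28 = 27.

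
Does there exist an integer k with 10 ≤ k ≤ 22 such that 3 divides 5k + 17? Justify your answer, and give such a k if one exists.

At k = 10 the value 67 is not a multiple of 3. At k = 11 we get 5·11 + 17 = 72, and 72 = 3·24.

k = 11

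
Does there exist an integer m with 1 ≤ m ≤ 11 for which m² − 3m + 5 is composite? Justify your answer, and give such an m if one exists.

m = 10

At m = 10: 10² − 3·10 + 5 = 75 = 3·25, which is composite.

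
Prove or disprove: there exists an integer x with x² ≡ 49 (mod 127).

x = 7

Take x = 7. Then 7² = 49, and since 0 ≤ 49 < 127 this is already reduced: 7² ≡ 49 (mod 127).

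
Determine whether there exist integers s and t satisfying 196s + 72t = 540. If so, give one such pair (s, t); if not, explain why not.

s = 9, t = -17

Every value of 196s + 72t is a multiple of gcd(196, 72) = 4; since 4 ∣ 540, solutions exist.
Dividing through by 4 reduces the equation to 49s + 18t = 135.
Run the Euclidean algorithm on 49 and 18: 49 = 2·18 + 13, 18 = 1·13 + 5, 13 = 2·5 + 3, 5 = 1·3 + 2, 3 = 1·2 + 1, 2 = 2·1 + 0.
Working back up the chain: 1 = 3 − 1·2 = 3 − (5 − 1·3) = −5 + 2·3 = −5 + 2·(13 − 2·5) = 2·13 − 5·5 = 2·13 − 5·(18 − 1·13) = −5·18 + 7·13 = −5·18 + 7·(49 − 2·18) = 7·49 − 19·18. So 49·7 + 18·(-19) = 1.
Times 135: 49·945 + 18·(-2565) = 135, so (945, -2565) solves it.
The general solution is s = 945 + 18k, t = -2565 − 49k; taking k = -52 gives the smaller pair s = 9, t = -17.
Check: 196·9 + 72·(-17) = 1764 − 1224 = 540. ✓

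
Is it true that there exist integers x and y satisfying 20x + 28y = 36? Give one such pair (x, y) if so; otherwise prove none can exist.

x = 6, y = -3

Every value of 20x + 28y is a multiple of gcd(20, 28) = 4; since 4 ∣ 36, solutions exist.
Dividing through by 4 reduces the equation to 5x + 7y = 9.
Dividing repeatedly: 7 = 1·5 + 2, 5 = 2·2 + 1, 2 = 2·1 + 0.
Working back up the chain: 1 = 5 − 2·2 = 5 − 2·(7 − 1·5) = −2·7 + 3·5. So 5·3 + 7·(-2) = 1.
Multiplying through by 9: x = 3·9 = 27, y = (-2)·9 = -18 is a solution.
Subtracting 3·7 from x and adding 3·5 to y gives the tidier solution (6, -3).
Check: 20·6 + 28·(-3) = 120 − 84 = 36. ✓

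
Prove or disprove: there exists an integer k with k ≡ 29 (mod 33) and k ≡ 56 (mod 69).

Here gcd(33, 69) = 3, and both 29 and 56 leave remainder 2 mod 3, so the system is consistent.
Step through k = 29, 29 + 33, 29 + 2·33, …: the values 29, 62, 95, 128, 161, 194 reduce mod 69 to 29, 62, 26, 59, 23, 56. The value 194 hits 56.
Indeed 194 ≡ 29 (mod 33) and 194 ≡ 56 (mod 69).

k = 194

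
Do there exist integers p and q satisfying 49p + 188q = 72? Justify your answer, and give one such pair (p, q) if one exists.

49 and 188 are coprime, so 49p + 188q ranges over all of ℤ.
Euclidean algorithm: 188 = 3·49 + 41, 49 = 1·41 + 8, 41 = 5·8 + 1, 8 = 8·1 + 0.
Unwinding: 1 = 41 − 5·8 = 41 − 5·(49 − 1·41) = −5·49 + 6·41 = −5·49 + 6·(188 − 3·49) = 6·188 − 23·49, i.e. 49·(-23) + 188·6 = 1.
Scaling by 72 gives the particular solution (p, q) = (-1656, 432).
The general solution is p = -1656 + 188k, q = 432 − 49k; taking k = 9 gives the smaller pair p = 36, q = -9.
Check: 49·36 + 188·(-9) = 1764 − 1692 = 72. ✓

p = 36, q = -9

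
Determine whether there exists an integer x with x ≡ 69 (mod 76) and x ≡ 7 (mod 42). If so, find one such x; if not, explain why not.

gcd(76, 42) = 2. A simultaneous solution exists iff 69 ≡ 7 (mod 2); here 69 mod 2 = 1 = 7 mod 2, so it does.
Write x = 69 + 76t. Then 76t ≡ 7 − 69 ≡ 22 (mod 42); dividing through by 2 gives 38t ≡ 11 (mod 21).
38 ≡ 17 (mod 21), so this reads 17t ≡ 11 (mod 21). To invert 17 modulo 21: 21 = 1·17 + 4, 17 = 4·4 + 1, 4 = 4·1 + 0, and unwinding, 1 = 17 − 4·4 = 17 − 4·(21 − 1·17) = −4·21 + 5·17. Thus 17⁻¹ ≡ 5 (mod 21).
Multiplying by 5: t ≡ 5·11 = 55 ≡ 13 (mod 21).
Then x = 69 + 76·13 = 1057.
Verify: 1057 = 13·76 + 69 and 1057 = 25·42 + 7. ✓

x = 1057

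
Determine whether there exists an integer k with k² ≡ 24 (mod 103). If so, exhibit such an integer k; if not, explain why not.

103 is prime, so by Euler's criterion 24 is a square mod 103 iff 24^((103−1)/2) = 24^51 ≡ 1 (mod 103).
Squaring successively (mod 103): 24^2 = 576 ≡ 61; 24^4 ≡ 61² = 3721 ≡ 13; 24^8 ≡ 13² = 169 ≡ 66; 24^16 ≡ 66² = 4356 ≡ 30; 24^32 ≡ 30² = 900 ≡ 76.
Since 51 = 32 + 16 + 2 + 1, 24^51 ≡ 76 · 30 · 61 · 24; multiplying out mod 103: 76·30 = 2280 ≡ 14, then 14·61 = 854 ≡ 30, then 30·24 = 720 ≡ 102. Thus 24^51 ≡ 102 ≡ −1 (mod 103).
By Euler's criterion 24 is a quadratic non-residue mod 103: no k satisfies k² ≡ 24 (mod 103).

There is no such integer.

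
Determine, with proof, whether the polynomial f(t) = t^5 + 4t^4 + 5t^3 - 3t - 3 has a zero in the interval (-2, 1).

Yes, f has a root in the interval.

f(-2) = -5 and f(1) = 4, which have opposite signs.
Since f is a polynomial it is continuous on [-2, 1].
By the Intermediate Value Theorem, f takes the value 0 somewhere in the open interval.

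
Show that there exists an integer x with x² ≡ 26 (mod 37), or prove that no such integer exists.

Take x = 27. Then 27² = 729 = 19·37 + 26, so 27² ≡ 26 (mod 37).

x = 27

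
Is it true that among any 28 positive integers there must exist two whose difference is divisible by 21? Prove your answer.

There are exactly 21 possible remainders on division by 21.
Since 28 > 21, two of the 28 integers must share a residue class by the pigeonhole principle; call them a and b.
Then a ≡ b (mod 21), i.e. 21 ∣ (a − b).

Yes, this is always true.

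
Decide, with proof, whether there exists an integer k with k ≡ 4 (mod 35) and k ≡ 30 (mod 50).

No such integer exists.

Both moduli are multiples of 5 = gcd(35, 50), so any solution would satisfy k ≡ 4 and k ≡ 30 modulo 5 simultaneously.
However 4 ≡ 4 and 30 ≡ 0 (mod 5), and 4 ≠ 0.
Therefore no such k exists.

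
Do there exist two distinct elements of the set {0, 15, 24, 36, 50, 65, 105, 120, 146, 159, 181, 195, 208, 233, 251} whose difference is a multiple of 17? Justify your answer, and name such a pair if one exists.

No, no such pair exists.

Reduce each element modulo 17: 0↦0, 15↦15, 24↦7, 36↦2, 50↦16, 65↦14, 105↦3, 120↦1, 146↦10, 159↦6, 181↦11, 195↦8, 208↦4, 233↦12, 251↦13.
These 15 residues are pairwise different, hence no difference of two elements is divisible by 17.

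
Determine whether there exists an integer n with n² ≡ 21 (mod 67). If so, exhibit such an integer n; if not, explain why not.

n = 50 works: 50² = 2500, and 2500 − 21 = 2479 = 37·67.

n = 50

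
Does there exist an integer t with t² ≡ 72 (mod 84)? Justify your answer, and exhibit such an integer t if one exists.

t = 24 works: 24² = 576, and 576 − 72 = 504 = 6·84.

t = 24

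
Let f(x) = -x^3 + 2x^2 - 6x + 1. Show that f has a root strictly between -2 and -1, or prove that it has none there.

Evaluate at the endpoints: f(-2) = 29, f(-1) = 10 — same sign (positive).
The derivative f'(x) = -3x^2 + 4x - 6 is a quadratic with discriminant 4² − 4·(-3)·(-6) = -56 < 0; it never vanishes, so it is always negative (sign of the leading coefficient).
Hence f is strictly decreasing on ℝ, and in particular on [-2, -1]. A strictly monotone function with same-sign endpoint values stays positive on the whole interval, so f has no zero in (-2, -1).

No such root exists.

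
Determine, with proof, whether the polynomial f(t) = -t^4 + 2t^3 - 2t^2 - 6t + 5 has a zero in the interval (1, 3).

f(1) = -2 and f(3) = -58, both negative, so a sign-change argument is unavailable; we show f keeps this sign on the whole interval.
Shift to the endpoint 1: with t = 1 + u (0 < u < 2), one computes f(1 + u) = -u^4 - 2u^3 - 2u^2 - 8u - 2.
The nonzero coefficients here are all negative, so for u > 0 every term is negative (or zero), and the constant term -2 is strictly negative.
So f is strictly negative on (1, 3); no root exists in the interval.

No such root exists.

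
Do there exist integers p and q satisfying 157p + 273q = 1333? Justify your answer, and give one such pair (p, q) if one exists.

p = 85, q = -44

Since gcd(157, 273) = 1, every integer is an integer combination of 157 and 273.
Run the Euclidean algorithm on 273 and 157: 273 = 1·157 + 116, 157 = 1·116 + 41, 116 = 2·41 + 34, 41 = 1·34 + 7, 34 = 4·7 + 6, 7 = 1·6 + 1, 6 = 6·1 + 0.
Back-substituting, 1 = 7 − 1·6 = 7 − (34 − 4·7) = −34 + 5·7 = −34 + 5·(41 − 1·34) = 5·41 − 6·34 = 5·41 − 6·(116 − 2·41) = −6·116 + 17·41 = −6·116 + 17·(157 − 1·116) = 17·157 − 23·116 = 17·157 − 23·(273 − 1·157) = −23·273 + 40·157; that is, 157·40 + 273·(-23) = 1.
Scaling by 1333 gives the particular solution (p, q) = (53320, -30659).
Shifting by a multiple of (273, −157) keeps it a solution: p = 53320 − 195·273 = 85, q = -30659 + 195·157 = -44.
Check: 157·85 + 273·(-44) = 13345 − 12012 = 1333. ✓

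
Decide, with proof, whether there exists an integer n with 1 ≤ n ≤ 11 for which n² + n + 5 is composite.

At n = 5: 5² + 5 + 5 = 35 = 5·7, which is composite.

n = 5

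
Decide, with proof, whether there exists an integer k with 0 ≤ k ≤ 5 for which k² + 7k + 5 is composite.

k = 5

At k = 5: 5² + 7·5 + 5 = 65 = 5·13, which is composite.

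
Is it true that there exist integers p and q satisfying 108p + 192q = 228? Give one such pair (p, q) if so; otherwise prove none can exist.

p = 11, q = -5

Every value of 108p + 192q is a multiple of gcd(108, 192) = 12; since 12 ∣ 228, solutions exist.
Dividing through by 12 reduces the equation to 9p + 16q = 19.
Run the Euclidean algorithm on 16 and 9: 16 = 1·9 + 7, 9 = 1·7 + 2, 7 = 3·2 + 1, 2 = 2·1 + 0.
Back-substituting, 1 = 7 − 3·2 = 7 − 3·(9 − 1·7) = −3·9 + 4·7 = −3·9 + 4·(16 − 1·9) = 4·16 − 7·9; that is, 9·(-7) + 16·4 = 1.
Multiplying through by 19: p = (-7)·19 = -133, q = 4·19 = 76 is a solution.
The general solution is p = -133 + 16k, q = 76 − 9k; taking k = 9 gives the smaller pair p = 11, q = -5.
Indeed 108·11 + 192·(-5) = 1188 − 960 = 228.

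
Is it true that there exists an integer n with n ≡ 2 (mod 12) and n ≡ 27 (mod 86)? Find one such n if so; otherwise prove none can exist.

gcd(12, 86) = 2. If n ≡ 2 (mod 12) and n ≡ 27 (mod 86), then n ≡ 2 (mod 2) and n ≡ 27 (mod 2).
However 2 ≡ 0 and 27 ≡ 1 (mod 2), and 0 ≠ 1.
So no integer satisfies both congruences.

No such integer exists.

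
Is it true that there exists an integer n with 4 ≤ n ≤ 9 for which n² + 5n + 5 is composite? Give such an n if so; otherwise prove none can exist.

At n = 5: 5² + 5·5 + 5 = 55 = 5·11, which is composite.

n = 5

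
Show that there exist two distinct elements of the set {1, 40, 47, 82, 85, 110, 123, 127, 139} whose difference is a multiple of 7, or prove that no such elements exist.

Yes: 1 and 85.

Reduce each element mod 7: 1↦1, 40↦5, 47↦5, 82↦5, 85↦1, 110↦5, 123↦4, 127↦1, 139↦6. The residue 1 repeats (at 1 and 85), and 85 − 1 = 84 = 12·7.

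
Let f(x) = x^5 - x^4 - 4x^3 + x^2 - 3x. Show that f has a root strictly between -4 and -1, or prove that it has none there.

Yes, f has a root in the interval.

f(-4) = -996 and f(-1) = 6, which have opposite signs.
f is continuous everywhere (it is a polynomial), in particular on [-4, -1].
By the Intermediate Value Theorem f must vanish at some point of (-4, -1).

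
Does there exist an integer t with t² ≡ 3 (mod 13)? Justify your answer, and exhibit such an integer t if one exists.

t = 9 works: 9² = 81, and 81 − 3 = 78 = 6·13.

t = 9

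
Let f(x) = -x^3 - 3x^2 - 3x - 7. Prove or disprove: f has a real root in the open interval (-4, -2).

Such a root exists.

f(-4) = 21 and f(-2) = -5, which have opposite signs.
f is continuous everywhere (it is a polynomial), in particular on [-4, -2].
By the Intermediate Value Theorem, f takes the value 0 somewhere in the open interval.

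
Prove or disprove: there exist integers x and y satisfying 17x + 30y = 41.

17 and 30 are coprime, so 17x + 30y ranges over all of ℤ.
Run the Euclidean algorithm on 30 and 17: 30 = 1·17 + 13, 17 = 1·13 + 4, 13 = 3·4 + 1, 4 = 4·1 + 0.
Working back up the chain: 1 = 13 − 3·4 = 13 − 3·(17 − 1·13) = −3·17 + 4·13 = −3·17 + 4·(30 − 1·17) = 4·30 − 7·17. So 17·(-7) + 30·4 = 1.
Multiplying through by 41: x = (-7)·41 = -287, y = 4·41 = 164 is a solution.
Adding 10·30 to x and subtracting 10·17 from y gives the tidier solution (13, -6).
Check: 17·13 + 30·(-6) = 221 − 180 = 41. ✓

x = 13, y = -6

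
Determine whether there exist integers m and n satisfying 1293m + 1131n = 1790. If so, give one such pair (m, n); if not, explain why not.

Any value of 1293m + 1131n is a multiple of gcd(1293, 1131) = 3.
But 1790 is not a multiple of 3 (it leaves remainder 2).
Hence no integers m, n satisfy the equation.

No such integers exist.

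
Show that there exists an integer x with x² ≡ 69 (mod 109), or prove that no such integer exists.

No such integer exists.

109 is prime, so by Euler's criterion 69 is a square mod 109 iff 69^((109−1)/2) = 69^54 ≡ 1 (mod 109).
Squaring successively (mod 109): 69^2 = 4761 ≡ 74; 69^4 ≡ 74² = 5476 ≡ 26; 69^8 ≡ 26² = 676 ≡ 22; 69^16 ≡ 22² = 484 ≡ 48; 69^32 ≡ 48² = 2304 ≡ 15.
Since 54 = 32 + 16 + 4 + 2, 69^54 ≡ 15 · 48 · 26 · 74; multiplying out mod 109: 15·48 = 720 ≡ 66, then 66·26 = 1716 ≡ 81, then 81·74 = 5994 ≡ 108. Thus 69^54 ≡ 108 ≡ −1 (mod 109).
By Euler's criterion 69 is a quadratic non-residue mod 109: no x satisfies x² ≡ 69 (mod 109).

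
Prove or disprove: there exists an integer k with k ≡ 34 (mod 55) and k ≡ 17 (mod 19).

Since 55 and 19 share no common factor, CRT says the pair of congruences has a solution (unique mod 1045).
Any solution of the first congruence is k = 34 + 55t; substituting into the second, 55t ≡ 17 − 34 ≡ 2 (mod 19).
55 ≡ 17 (mod 19), so this reads 17t ≡ 2 (mod 19). To invert 17 modulo 19: 19 = 1·17 + 2, 17 = 8·2 + 1, 2 = 2·1 + 0, and unwinding, 1 = 17 − 8·2 = 17 − 8·(19 − 1·17) = −8·19 + 9·17. Thus 17⁻¹ ≡ 9 (mod 19).
Multiplying by 9: t ≡ 9·2 = 18 (mod 19).
Taking t = 18 gives k = 34 + 55·18 = 1024.
Indeed 1024 ≡ 34 (mod 55) and 1024 ≡ 17 (mod 19).

k = 1024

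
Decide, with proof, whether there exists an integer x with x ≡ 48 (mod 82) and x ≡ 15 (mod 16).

No, no such integer exists.

Reduce both congruences modulo 2, which divides 82 and 16: they say x ≡ 48 (mod 2) and x ≡ 15 (mod 2).
But 48 mod 2 = 0 while 15 mod 2 = 1, a contradiction.
Therefore no such x exists.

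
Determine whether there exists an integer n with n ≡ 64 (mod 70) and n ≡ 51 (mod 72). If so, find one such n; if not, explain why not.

There is no such integer.

gcd(70, 72) = 2. If n ≡ 64 (mod 70) and n ≡ 51 (mod 72), then n ≡ 64 (mod 2) and n ≡ 51 (mod 2).
These are incompatible: 64 − 51 = 13 is not divisible by 2.
So no integer satisfies both congruences.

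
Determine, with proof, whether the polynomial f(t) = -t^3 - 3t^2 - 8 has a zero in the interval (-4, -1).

f(-4) = 8 and f(-1) = -10, which have opposite signs.
Since f is a polynomial it is continuous on [-4, -1].
By the Intermediate Value Theorem f must vanish at some point of (-4, -1).

Such a root exists.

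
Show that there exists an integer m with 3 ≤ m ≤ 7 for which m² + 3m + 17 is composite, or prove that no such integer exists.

m = 4

At m = 4: 4² + 3·4 + 17 = 45 = 3·15, which is composite.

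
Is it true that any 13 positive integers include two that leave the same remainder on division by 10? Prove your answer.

Partition the integers by their residue mod 10; there are 10 classes.
With 13 integers and only 10 classes, the pigeonhole principle forces two of them, say a and b, into the same class.
That is, a and b leave the same remainder on division by 10, as claimed.

Yes.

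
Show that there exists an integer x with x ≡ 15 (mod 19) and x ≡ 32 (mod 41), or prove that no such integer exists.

x = 319

The moduli 19 and 41 are coprime, so by the Chinese Remainder Theorem a unique solution modulo 779 exists.
Any solution of the first congruence is x = 15 + 19t; substituting into the second, 19t ≡ 32 − 15 ≡ 17 (mod 41).
Invert 19 mod 41 by the Euclidean algorithm: 41 = 2·19 + 3, 19 = 6·3 + 1, 3 = 3·1 + 0; back-substituting, 1 = 19 − 6·3 = 19 − 6·(41 − 2·19) = −6·41 + 13·19. Hence 19·13 ≡ 1, so 19⁻¹ ≡ 13 (mod 41).
Therefore t ≡ 13·17 = 221 ≡ 16 (mod 41).
Taking t = 16 gives x = 15 + 19·16 = 319.
Check: 319 mod 19 = 15, 319 mod 41 = 32. ✓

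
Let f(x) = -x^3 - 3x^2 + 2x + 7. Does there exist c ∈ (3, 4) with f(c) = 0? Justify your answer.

f has no root in that interval.

The endpoint values f(3) = -41 and f(4) = -97 are both negative. Claim: f(x) < 0 for every x in (3, 4).
Shift to the endpoint 3: with x = 3 + u (0 < u < 1), one computes f(3 + u) = -u^3 - 12u^2 - 43u - 41.
All 4 nonzero coefficients of this polynomial in u are negative; hence for u > 0 the value is a sum of negative terms (the constant -41 among them).
Therefore f(x) < 0 throughout (3, 4), and f has no zero there.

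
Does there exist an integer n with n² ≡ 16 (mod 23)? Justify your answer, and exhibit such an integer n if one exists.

Take n = 4. Then 4² = 16, and since 0 ≤ 16 < 23 this is already reduced: 4² ≡ 16 (mod 23).

n = 4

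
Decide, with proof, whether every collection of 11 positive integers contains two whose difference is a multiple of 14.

Try 11 consecutive integers, 57, 58, …, 67. Their remainders mod 14 are 1, 2, 3, 4, 5, 6, 7, 8, 9, 10, 11 — pairwise different, as any 11 ≤ 14 consecutive integers have distinct residues.
Any two of them differ by at most 10 < 14 and by at least 1, so no difference is a multiple of 14.

No; for instance {57, 58, 59, 60, 61, 62, 63, 64, 65, 66, 67} is a counterexample.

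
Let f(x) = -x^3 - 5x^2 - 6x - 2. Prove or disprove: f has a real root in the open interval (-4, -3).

f(-4) = 6 and f(-3) = -2, which have opposite signs.
Since f is a polynomial it is continuous on [-4, -3].
By the Intermediate Value Theorem f must vanish at some point of (-4, -3).

Yes, f has a root in the interval.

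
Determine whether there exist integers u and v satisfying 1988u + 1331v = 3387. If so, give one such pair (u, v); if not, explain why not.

Since gcd(1988, 1331) = 1, every integer is an integer combination of 1988 and 1331.
Dividing repeatedly: 1988 = 1·1331 + 657, 1331 = 2·657 + 17, 657 = 38·17 + 11, 17 = 1·11 + 6, 11 = 1·6 + 5, 6 = 1·5 + 1, 5 = 5·1 + 0.
Unwinding: 1 = 6 − 1·5 = 6 − (11 − 1·6) = −11 + 2·6 = −11 + 2·(17 − 1·11) = 2·17 − 3·11 = 2·17 − 3·(657 − 38·17) = −3·657 + 116·17 = −3·657 + 116·(1331 − 2·657) = 116·1331 − 235·657 = 116·1331 − 235·(1988 − 1·1331) = −235·1988 + 351·1331, i.e. 1988·(-235) + 1331·351 = 1.
Times 3387: 1988·(-795945) + 1331·1188837 = 3387, so (-795945, 1188837) solves it.
The general solution is u = -795945 + 1331k, v = 1188837 − 1988k; taking k = 599 gives the smaller pair u = 1324, v = -1975.
Check: 1988·1324 + 1331·(-1975) = 2632112 − 2628725 = 3387. ✓

u = 1324, v = -1975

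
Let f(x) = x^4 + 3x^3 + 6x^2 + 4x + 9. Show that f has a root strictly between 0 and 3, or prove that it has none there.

f(0) = 9 and f(3) = 237, both positive, so a sign-change argument is unavailable; we show f keeps this sign on the whole interval.
The nonzero coefficients of f are all positive, so for x > 0 every term of f(x) is positive (the constant term 9 strictly so).
Therefore f(x) > 0 throughout (0, 3), and f has no zero there.

No such root exists.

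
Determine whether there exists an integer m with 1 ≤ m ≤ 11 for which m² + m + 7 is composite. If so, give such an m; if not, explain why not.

m = 4

At m = 4: 4² + 4 + 7 = 27 = 3·9, which is composite.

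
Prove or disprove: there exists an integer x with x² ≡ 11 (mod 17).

Computing x² mod 17 for x = 0, 1, …, 8 (enough, by the symmetry x ↦ 17 − x) gives 0, 1, 4, 9, 16, 8, 2, 15, 13.
So the quadratic residues mod 17 are {0, 1, 2, 4, 8, 9, 13, 15, 16}, and 11 is not among them.
Hence no integer x has x² ≡ 11 (mod 17).

There is no such integer.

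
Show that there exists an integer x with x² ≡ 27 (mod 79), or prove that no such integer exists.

No, no such integer exists.

79 is prime, so by Euler's criterion 27 is a square mod 79 iff 27^((79−1)/2) = 27^39 ≡ 1 (mod 79).
Squaring successively (mod 79): 27^2 = 729 ≡ 18; 27^4 ≡ 18² = 324 ≡ 8; 27^8 ≡ 8² = 64 ≡ 64; 27^16 ≡ 64² = 4096 ≡ 67; 27^32 ≡ 67² = 4489 ≡ 65.
Since 39 = 32 + 4 + 2 + 1, 27^39 ≡ 65 · 8 · 18 · 27; multiplying out mod 79: 65·8 = 520 ≡ 46, then 46·18 = 828 ≡ 38, then 38·27 = 1026 ≡ 78. Thus 27^39 ≡ 78 ≡ −1 (mod 79).
The value −1 means 27 is a non-residue modulo 79, so x² ≡ 27 (mod 79) is impossible.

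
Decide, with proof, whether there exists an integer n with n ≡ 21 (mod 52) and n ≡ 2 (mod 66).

Both moduli are multiples of 2 = gcd(52, 66), so any solution would satisfy n ≡ 21 and n ≡ 2 modulo 2 simultaneously.
However 21 ≡ 1 and 2 ≡ 0 (mod 2), and 1 ≠ 0.
Therefore no such n exists.

There is no such integer.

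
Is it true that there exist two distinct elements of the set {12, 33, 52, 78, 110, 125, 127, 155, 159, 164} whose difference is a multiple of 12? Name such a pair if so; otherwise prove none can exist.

No such pair exists.

Two integers differ by a multiple of 12 exactly when they have the same residue mod 12. The residues are 12↦0, 33↦9, 52↦4, 78↦6, 110↦2, 125↦5, 127↦7, 155↦11, 159↦3, 164↦8.
These 10 residues are pairwise different, hence no difference of two elements is divisible by 12.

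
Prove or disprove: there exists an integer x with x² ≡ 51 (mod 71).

No such integer exists.

71 is prime, so by Euler's criterion 51 is a square mod 71 iff 51^((71−1)/2) = 51^35 ≡ 1 (mod 71).
Squaring successively (mod 71): 51^2 = 2601 ≡ 45; 51^4 ≡ 45² = 2025 ≡ 37; 51^8 ≡ 37² = 1369 ≡ 20; 51^16 ≡ 20² = 400 ≡ 45; 51^32 ≡ 45² = 2025 ≡ 37.
Since 35 = 32 + 2 + 1, 51^35 ≡ 37 · 45 · 51; multiplying out mod 71: 37·45 = 1665 ≡ 32, then 32·51 = 1632 ≡ 70. Thus 51^35 ≡ 70 ≡ −1 (mod 71).
The value −1 means 51 is a non-residue modulo 71, so x² ≡ 51 (mod 71) is impossible.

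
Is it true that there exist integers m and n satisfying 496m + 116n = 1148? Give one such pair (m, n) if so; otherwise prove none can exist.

m = 25, n = -97

Since gcd(496, 116) = 4 and 1148 = 4·287, Bézout's identity guarantees a solution.
Dividing through by 4 reduces the equation to 124m + 29n = 287.
Euclidean algorithm: 124 = 4·29 + 8, 29 = 3·8 + 5, 8 = 1·5 + 3, 5 = 1·3 + 2, 3 = 1·2 + 1, 2 = 2·1 + 0.
Unwinding: 1 = 3 − 1·2 = 3 − (5 − 1·3) = −5 + 2·3 = −5 + 2·(8 − 1·5) = 2·8 − 3·5 = 2·8 − 3·(29 − 3·8) = −3·29 + 11·8 = −3·29 + 11·(124 − 4·29) = 11·124 − 47·29, i.e. 124·11 + 29·(-47) = 1.
Times 287: 124·3157 + 29·(-13489) = 287, so (3157, -13489) solves it.
The general solution is m = 3157 + 29k, n = -13489 − 124k; taking k = -108 gives the smaller pair m = 25, n = -97.
Check: 496·25 + 116·(-97) = 12400 − 11252 = 1148. ✓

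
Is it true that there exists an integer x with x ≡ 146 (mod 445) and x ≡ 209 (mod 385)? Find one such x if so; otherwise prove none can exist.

No such integer exists.

gcd(445, 385) = 5. If x ≡ 146 (mod 445) and x ≡ 209 (mod 385), then x ≡ 146 (mod 5) and x ≡ 209 (mod 5).
However 146 ≡ 1 and 209 ≡ 4 (mod 5), and 1 ≠ 4.
Therefore no such x exists.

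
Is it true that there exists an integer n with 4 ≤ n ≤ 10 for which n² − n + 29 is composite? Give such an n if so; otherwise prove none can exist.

n = 8

At n = 8: 8² − 8 + 29 = 85 = 5·17, which is composite.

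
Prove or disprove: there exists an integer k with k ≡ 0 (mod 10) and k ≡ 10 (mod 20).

k = 10

gcd(10, 20) = 10. A simultaneous solution exists iff 0 ≡ 10 (mod 10); here 0 mod 10 = 0 = 10 mod 10, so it does.
The integers ≡ 0 (mod 10) are 0, 10, …; their remainders mod 20 are 0, 10, so k = 10 is the first that is ≡ 10 (mod 20).
Verify: 10 = 1·10 + 0 and 10 = 0·20 + 10. ✓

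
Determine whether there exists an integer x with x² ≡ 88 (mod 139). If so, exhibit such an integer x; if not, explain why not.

Apply Euler's criterion with the prime 139: 88 is a quadratic residue iff 88^69 ≡ 1 (mod 139), and a non-residue iff it is ≡ −1.
Repeated squaring mod 139: 88^2 = 7744 ≡ 99; 88^4 ≡ 99² = 9801 ≡ 71; 88^8 ≡ 71² = 5041 ≡ 37; 88^16 ≡ 37² = 1369 ≡ 118; 88^32 ≡ 118² = 13924 ≡ 24; 88^64 ≡ 24² = 576 ≡ 20.
Since 69 = 64 + 4 + 1, 88^69 ≡ 20 · 71 · 88; multiplying out mod 139: 20·71 = 1420 ≡ 30, then 30·88 = 2640 ≡ 138. Thus 88^69 ≡ 138 ≡ −1 (mod 139).
The value −1 means 88 is a non-residue modulo 139, so x² ≡ 88 (mod 139) is impossible.

No, no such integer exists.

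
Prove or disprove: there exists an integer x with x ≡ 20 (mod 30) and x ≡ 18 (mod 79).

x = 650

Since 30 and 79 share no common factor, CRT says the pair of congruences has a solution (unique mod 2370).
Write x = 20 + 30t and require 20 + 30t ≡ 18 (mod 79), i.e. 30t ≡ 77 (mod 79).
To invert 30 modulo 79: 79 = 2·30 + 19, 30 = 1·19 + 11, 19 = 1·11 + 8, 11 = 1·8 + 3, 8 = 2·3 + 2, 3 = 1·2 + 1, 2 = 2·1 + 0, and unwinding, 1 = 3 − 1·2 = 3 − (8 − 2·3) = −8 + 3·3 = −8 + 3·(11 − 1·8) = 3·11 − 4·8 = 3·11 − 4·(19 − 1·11) = −4·19 + 7·11 = −4·19 + 7·(30 − 1·19) = 7·30 − 11·19 = 7·30 − 11·(79 − 2·30) = −11·79 + 29·30. Thus 30⁻¹ ≡ 29 (mod 79).
Therefore t ≡ 29·77 = 2233 ≡ 21 (mod 79).
With t = 21: x = 20 + 30·21 = 650.
Verify: 650 = 21·30 + 20 and 650 = 8·79 + 18. ✓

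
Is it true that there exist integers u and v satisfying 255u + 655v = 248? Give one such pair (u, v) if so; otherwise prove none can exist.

No such integers exist.

Both 255 and 655 are divisible by gcd(255, 655) = 5, hence so is any combination 255u + 655v.
But 248 is not a multiple of 5 (it leaves remainder 3).
So the equation is unsolvable over ℤ.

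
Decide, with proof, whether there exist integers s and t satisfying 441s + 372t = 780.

gcd(441, 372) = 3, and 3 divides 780, so integer solutions exist.
Dividing through by 3 reduces the equation to 147s + 124t = 260.
Run the Euclidean algorithm on 147 and 124: 147 = 1·124 + 23, 124 = 5·23 + 9, 23 = 2·9 + 5, 9 = 1·5 + 4, 5 = 1·4 + 1, 4 = 4·1 + 0.
Unwinding: 1 = 5 − 1·4 = 5 − (9 − 1·5) = −9 + 2·5 = −9 + 2·(23 − 2·9) = 2·23 − 5·9 = 2·23 − 5·(124 − 5·23) = −5·124 + 27·23 = −5·124 + 27·(147 − 1·124) = 27·147 − 32·124, i.e. 147·27 + 124·(-32) = 1.
Scaling by 260 gives the particular solution (s, t) = (7020, -8320).
The general solution is s = 7020 + 124k, t = -8320 − 147k; taking k = -56 gives the smaller pair s = 76, t = -88.
Indeed 441·76 + 372·(-88) = 33516 − 32736 = 780.

s = 76, t = -88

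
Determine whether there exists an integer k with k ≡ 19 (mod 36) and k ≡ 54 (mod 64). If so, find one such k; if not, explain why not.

No such integer exists.

gcd(36, 64) = 4. If k ≡ 19 (mod 36) and k ≡ 54 (mod 64), then k ≡ 19 (mod 4) and k ≡ 54 (mod 4).
These are incompatible: 19 − 54 = -35 is not divisible by 4.
Hence the system has no solution.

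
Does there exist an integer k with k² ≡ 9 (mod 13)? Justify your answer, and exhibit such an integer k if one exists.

Take k = 10. Then 10² = 100 = 7·13 + 9, so 10² ≡ 9 (mod 13).

k = 10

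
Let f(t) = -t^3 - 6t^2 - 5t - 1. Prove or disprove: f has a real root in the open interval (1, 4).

No.

The endpoint values f(1) = -13 and f(4) = -181 are both negative. Claim: f(t) < 0 for every t in (1, 4).
Substitute t = 1 + u, where 0 < u < 3 on the interval. Expanding, f(1 + u) = -u^3 - 9u^2 - 20u - 13.
The nonzero coefficients here are all negative, so for u > 0 every term is negative (or zero), and the constant term -13 is strictly negative.
Therefore f(t) < 0 throughout (1, 4), and f has no zero there.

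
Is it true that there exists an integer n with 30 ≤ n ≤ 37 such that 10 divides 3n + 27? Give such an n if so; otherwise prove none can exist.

n = 31

n = 31 works, since 3·31 + 27 = 120 = 12·10.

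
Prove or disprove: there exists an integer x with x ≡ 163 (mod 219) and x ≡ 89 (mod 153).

gcd(219, 153) = 3. If x ≡ 163 (mod 219) and x ≡ 89 (mod 153), then x ≡ 163 (mod 3) and x ≡ 89 (mod 3).
However 163 ≡ 1 and 89 ≡ 2 (mod 3), and 1 ≠ 2.
So no integer satisfies both congruences.

No such integer exists.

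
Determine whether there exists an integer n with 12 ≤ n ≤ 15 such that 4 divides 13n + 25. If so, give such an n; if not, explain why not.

n = 15

Scanning upward from n = 12 gives 181, 194, 207, none divisible by 4. Try n = 15: 13·15 + 25 = 220 = 55·4, which is divisible by 4.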